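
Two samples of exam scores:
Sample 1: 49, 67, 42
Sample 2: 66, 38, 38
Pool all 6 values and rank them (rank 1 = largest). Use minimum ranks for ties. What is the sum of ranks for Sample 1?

8

Sorted (descending): 67, 66, 49, 42, 38, 38
The 2 values of 38 occupy positions 5–6 → each gets rank 5.
Sample 1 values → pooled ranks: 49→3, 67→1, 42→4
Rank sum = 3 + 1 + 4 = 8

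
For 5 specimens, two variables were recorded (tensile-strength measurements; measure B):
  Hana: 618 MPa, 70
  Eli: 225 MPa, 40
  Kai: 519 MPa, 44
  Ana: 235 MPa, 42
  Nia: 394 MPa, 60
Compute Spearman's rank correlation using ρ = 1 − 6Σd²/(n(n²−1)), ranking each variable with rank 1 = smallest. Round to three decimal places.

Ranks of variable 1: 5, 1, 4, 2, 3
Ranks of variable 2: 5, 1, 3, 2, 4
d = r₁ − r₂: 0, 0, 1, 0, -1
d²: 0, 0, 1, 0, 1; Σd² = 2
ρ = 1 − 6·2/(5·24) = 1 − 12/120 = 0.900

0.900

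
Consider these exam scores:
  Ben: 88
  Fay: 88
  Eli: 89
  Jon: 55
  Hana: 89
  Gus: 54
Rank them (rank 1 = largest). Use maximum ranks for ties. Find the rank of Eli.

Sorted (descending): 89, 89, 88, 88, 55, 54
The 2 values of 89 occupy positions 1–2 → each gets rank 2.
The 2 values of 88 occupy positions 3–4 → each gets rank 4.
Eli has value 89 → rank 2.

2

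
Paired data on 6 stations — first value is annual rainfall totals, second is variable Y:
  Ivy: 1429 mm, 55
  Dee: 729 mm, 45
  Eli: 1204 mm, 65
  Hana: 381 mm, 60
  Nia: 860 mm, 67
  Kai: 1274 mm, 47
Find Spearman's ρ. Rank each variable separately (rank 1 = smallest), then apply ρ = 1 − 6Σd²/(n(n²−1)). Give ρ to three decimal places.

-0.086

Ranks of variable 1: 6, 2, 4, 1, 3, 5
Ranks of variable 2: 3, 1, 5, 4, 6, 2
d = r₁ − r₂: 3, 1, -1, -3, -3, 3
d²: 9, 1, 1, 9, 9, 9; Σd² = 38
ρ = 1 − 6·38/(6·35) = 1 − 228/210 = -0.086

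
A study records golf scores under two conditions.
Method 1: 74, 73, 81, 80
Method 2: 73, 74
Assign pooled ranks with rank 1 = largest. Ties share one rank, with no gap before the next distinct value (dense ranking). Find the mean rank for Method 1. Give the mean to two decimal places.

2.50

Sorted (descending): 81, 80, 74, 74, 73, 73
The 2 values of 74 share dense rank 3.
The 2 values of 73 share dense rank 4.
Remaining distinct values take the next consecutive integers.
Method 1 values → pooled ranks: 74→3, 73→4, 81→1, 80→2
Mean rank = (3 + 4 + 1 + 2) / 4 = 2.50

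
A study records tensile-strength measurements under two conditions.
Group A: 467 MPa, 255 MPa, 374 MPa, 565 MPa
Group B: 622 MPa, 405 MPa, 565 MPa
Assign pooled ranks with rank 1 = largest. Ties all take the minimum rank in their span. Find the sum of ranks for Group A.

19

Sorted (descending): 622, 565, 565, 467, 405, 374, 255
The 2 values of 565 occupy positions 2–3 → each gets rank 2.
Group A values → pooled ranks: 467→4, 255→7, 374→6, 565→2
Rank sum = 4 + 7 + 6 + 2 = 19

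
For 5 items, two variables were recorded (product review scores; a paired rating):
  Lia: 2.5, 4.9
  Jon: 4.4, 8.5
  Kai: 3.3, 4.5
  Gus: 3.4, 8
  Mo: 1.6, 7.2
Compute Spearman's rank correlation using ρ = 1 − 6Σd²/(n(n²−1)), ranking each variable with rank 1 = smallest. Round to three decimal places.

Ranks of variable 1: 2, 5, 3, 4, 1
Ranks of variable 2: 2, 5, 1, 4, 3
d = r₁ − r₂: 0, 0, 2, 0, -2
d²: 0, 0, 4, 0, 4; Σd² = 8
ρ = 1 − 6·8/(5·24) = 1 − 48/120 = 0.600

0.600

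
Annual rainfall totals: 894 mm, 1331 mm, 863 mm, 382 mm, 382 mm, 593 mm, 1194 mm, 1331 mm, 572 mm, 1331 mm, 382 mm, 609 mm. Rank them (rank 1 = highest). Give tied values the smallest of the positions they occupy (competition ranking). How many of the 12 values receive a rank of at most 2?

Sorted (descending): 1331, 1331, 1331, 1194, 894, 863, 609, 593, 572, 382, 382, 382
The 3 values of 1331 occupy positions 1–3 → each gets rank 1.
The 3 values of 382 occupy positions 10–12 → each gets rank 10.
Ranks ≤ 2: {1, 1, 1} → 3 values.

3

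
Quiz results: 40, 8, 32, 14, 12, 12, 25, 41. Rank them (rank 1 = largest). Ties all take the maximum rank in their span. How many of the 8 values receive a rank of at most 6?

Sorted (descending): 41, 40, 32, 25, 14, 12, 12, 8
The 2 values of 12 occupy positions 6–7 → each gets rank 7.
Ranks ≤ 6: {1, 2, 3, 4, 5} → 5 values.

5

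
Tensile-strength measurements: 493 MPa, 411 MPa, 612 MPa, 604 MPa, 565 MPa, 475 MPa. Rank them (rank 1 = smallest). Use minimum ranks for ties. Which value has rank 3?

Sorted (ascending): 411, 475, 493, 565, 604, 612
No ties — each value takes its position as its rank.
Rank 3 → value 493.

493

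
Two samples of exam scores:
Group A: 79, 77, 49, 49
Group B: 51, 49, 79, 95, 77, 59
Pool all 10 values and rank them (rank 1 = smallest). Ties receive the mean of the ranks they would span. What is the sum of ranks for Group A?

Sorted (ascending): 49, 49, 49, 51, 59, 77, 77, 79, 79, 95
The 3 values of 49 occupy positions 1–3 → average rank 2.
The 2 values of 77 occupy positions 6–7 → average rank (6+7)/2 = 6.5.
The 2 values of 79 occupy positions 8–9 → average rank (8+9)/2 = 8.5.
Group A values → pooled ranks: 79→8.5, 77→6.5, 49→2, 49→2
Rank sum = 8.5 + 6.5 + 2 + 2 = 19

19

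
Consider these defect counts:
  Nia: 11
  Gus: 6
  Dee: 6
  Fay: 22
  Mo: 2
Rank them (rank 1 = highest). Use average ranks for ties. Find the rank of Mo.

Sorted (descending): 22, 11, 6, 6, 2
The 2 values of 6 occupy positions 3–4 → average rank (3+4)/2 = 3.5.
Mo has value 2 → rank 5.

5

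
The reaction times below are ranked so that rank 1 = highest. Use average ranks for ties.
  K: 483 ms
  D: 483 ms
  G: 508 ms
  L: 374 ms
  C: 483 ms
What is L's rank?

Sorted (descending): 508, 483, 483, 483, 374
The 3 values of 483 occupy positions 2–4 → average rank 3.
L has value 374 ms → rank 5.

5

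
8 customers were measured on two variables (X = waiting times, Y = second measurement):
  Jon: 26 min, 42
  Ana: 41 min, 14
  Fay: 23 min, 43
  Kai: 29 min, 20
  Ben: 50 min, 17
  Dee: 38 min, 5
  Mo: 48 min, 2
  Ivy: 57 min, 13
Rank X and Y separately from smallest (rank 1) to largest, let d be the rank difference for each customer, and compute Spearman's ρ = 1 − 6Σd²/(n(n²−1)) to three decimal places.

Ranks of variable 1: 2, 5, 1, 3, 7, 4, 6, 8
Ranks of variable 2: 7, 4, 8, 6, 5, 2, 1, 3
d = r₁ − r₂: -5, 1, -7, -3, 2, 2, 5, 5
d²: 25, 1, 49, 9, 4, 4, 25, 25; Σd² = 142
ρ = 1 − 6·142/(8·63) = 1 − 852/504 = -0.690

-0.690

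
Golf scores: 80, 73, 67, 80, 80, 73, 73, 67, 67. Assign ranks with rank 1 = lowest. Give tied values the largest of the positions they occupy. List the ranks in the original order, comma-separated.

9, 6, 3, 9, 9, 6, 6, 3, 3

Sorted (ascending): 67, 67, 67, 73, 73, 73, 80, 80, 80
The 3 values of 67 occupy positions 1–3 → each gets rank 3.
The 3 values of 73 occupy positions 4–6 → each gets rank 6.
The 3 values of 80 occupy positions 7–9 → each gets rank 9.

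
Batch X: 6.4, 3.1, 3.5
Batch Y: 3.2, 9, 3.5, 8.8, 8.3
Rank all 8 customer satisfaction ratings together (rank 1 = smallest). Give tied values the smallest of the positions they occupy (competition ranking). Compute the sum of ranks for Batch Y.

26

Sorted (ascending): 3.1, 3.2, 3.5, 3.5, 6.4, 8.3, 8.8, 9
The 2 values of 3.5 occupy positions 3–4 → each gets rank 3.
Batch Y values → pooled ranks: 3.2→2, 9→8, 3.5→3, 8.8→7, 8.3→6
Rank sum = 2 + 8 + 3 + 7 + 6 = 26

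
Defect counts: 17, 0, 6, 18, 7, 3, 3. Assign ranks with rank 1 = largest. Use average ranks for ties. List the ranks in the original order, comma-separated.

Sorted (descending): 18, 17, 7, 6, 3, 3, 0
The 2 values of 3 occupy positions 5–6 → average rank (5+6)/2 = 5.5.

2, 7, 4, 1, 3, 5.5, 5.5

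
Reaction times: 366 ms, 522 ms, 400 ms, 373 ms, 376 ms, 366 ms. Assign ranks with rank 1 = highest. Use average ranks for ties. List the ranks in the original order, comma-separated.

5.5, 1, 2, 4, 3, 5.5

Sorted (descending): 522, 400, 376, 373, 366, 366
The 2 values of 366 occupy positions 5–6 → average rank (5+6)/2 = 5.5.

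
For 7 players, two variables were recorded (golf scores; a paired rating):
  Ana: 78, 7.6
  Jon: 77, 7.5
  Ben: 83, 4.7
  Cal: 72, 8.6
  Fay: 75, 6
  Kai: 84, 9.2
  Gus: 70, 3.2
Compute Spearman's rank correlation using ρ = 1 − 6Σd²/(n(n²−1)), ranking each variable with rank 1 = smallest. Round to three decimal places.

Ranks of variable 1: 5, 4, 6, 2, 3, 7, 1
Ranks of variable 2: 5, 4, 2, 6, 3, 7, 1
d = r₁ − r₂: 0, 0, 4, -4, 0, 0, 0
d²: 0, 0, 16, 16, 0, 0, 0; Σd² = 32
ρ = 1 − 6·32/(7·48) = 1 − 192/336 = 0.429

0.429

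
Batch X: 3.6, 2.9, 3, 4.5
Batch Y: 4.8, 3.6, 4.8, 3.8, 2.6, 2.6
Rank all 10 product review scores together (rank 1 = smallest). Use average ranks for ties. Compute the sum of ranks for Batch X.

Sorted (ascending): 2.6, 2.6, 2.9, 3, 3.6, 3.6, 3.8, 4.5, 4.8, 4.8
The 2 values of 2.6 occupy positions 1–2 → average rank (1+2)/2 = 1.5.
The 2 values of 3.6 occupy positions 5–6 → average rank (5+6)/2 = 5.5.
The 2 values of 4.8 occupy positions 9–10 → average rank (9+10)/2 = 9.5.
Batch X values → pooled ranks: 3.6→5.5, 2.9→3, 3→4, 4.5→8
Rank sum = 5.5 + 3 + 4 + 8 = 20.5

20.5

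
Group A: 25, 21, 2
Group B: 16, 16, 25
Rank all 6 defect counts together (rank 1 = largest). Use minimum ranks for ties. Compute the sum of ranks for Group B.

Sorted (descending): 25, 25, 21, 16, 16, 2
The 2 values of 25 occupy positions 1–2 → each gets rank 1.
The 2 values of 16 occupy positions 4–5 → each gets rank 4.
Group B values → pooled ranks: 16→4, 16→4, 25→1
Rank sum = 4 + 4 + 1 = 9

9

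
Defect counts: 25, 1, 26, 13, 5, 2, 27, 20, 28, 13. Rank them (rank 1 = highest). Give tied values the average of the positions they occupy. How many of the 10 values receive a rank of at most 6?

5

Sorted (descending): 28, 27, 26, 25, 20, 13, 13, 5, 2, 1
The 2 values of 13 occupy positions 6–7 → average rank (6+7)/2 = 6.5.
Ranks ≤ 6: {1, 2, 3, 4, 5} → 5 values.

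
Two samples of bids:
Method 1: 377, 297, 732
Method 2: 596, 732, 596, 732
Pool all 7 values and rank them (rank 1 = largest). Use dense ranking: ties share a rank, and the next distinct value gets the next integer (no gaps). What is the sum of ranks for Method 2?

Sorted (descending): 732, 732, 732, 596, 596, 377, 297
The 3 values of 732 share dense rank 1.
The 2 values of 596 share dense rank 2.
Remaining distinct values take the next consecutive integers.
Method 2 values → pooled ranks: 596→2, 732→1, 596→2, 732→1
Rank sum = 2 + 1 + 2 + 1 = 6

6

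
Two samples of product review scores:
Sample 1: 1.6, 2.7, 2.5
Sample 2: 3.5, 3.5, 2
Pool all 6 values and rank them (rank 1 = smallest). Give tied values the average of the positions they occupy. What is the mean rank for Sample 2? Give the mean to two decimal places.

4.33

Sorted (ascending): 1.6, 2, 2.5, 2.7, 3.5, 3.5
The 2 values of 3.5 occupy positions 5–6 → average rank (5+6)/2 = 5.5.
Sample 2 values → pooled ranks: 3.5→5.5, 3.5→5.5, 2→2
Mean rank = (5.5 + 5.5 + 2) / 3 = 4.33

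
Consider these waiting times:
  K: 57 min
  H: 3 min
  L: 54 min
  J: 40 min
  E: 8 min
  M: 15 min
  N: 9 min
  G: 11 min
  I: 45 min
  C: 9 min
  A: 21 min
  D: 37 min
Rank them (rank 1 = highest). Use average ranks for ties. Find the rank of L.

Sorted (descending): 57, 54, 45, 40, 37, 21, 15, 11, 9, 9, 8, 3
The 2 values of 9 occupy positions 9–10 → average rank (9+10)/2 = 9.5.
L has value 54 min → rank 2.

2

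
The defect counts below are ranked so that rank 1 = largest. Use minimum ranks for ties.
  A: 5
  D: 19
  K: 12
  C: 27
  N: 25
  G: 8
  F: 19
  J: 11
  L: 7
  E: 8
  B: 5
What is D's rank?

3

Sorted (descending): 27, 25, 19, 19, 12, 11, 8, 8, 7, 5, 5
The 2 values of 19 occupy positions 3–4 → each gets rank 3.
The 2 values of 8 occupy positions 7–8 → each gets rank 7.
The 2 values of 5 occupy positions 10–11 → each gets rank 10.
D has value 19 → rank 3.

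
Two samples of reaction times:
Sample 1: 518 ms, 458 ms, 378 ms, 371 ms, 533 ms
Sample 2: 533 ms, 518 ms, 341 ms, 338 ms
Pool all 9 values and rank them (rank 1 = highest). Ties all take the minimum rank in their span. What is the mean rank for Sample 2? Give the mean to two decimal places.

5.25

Sorted (descending): 533, 533, 518, 518, 458, 378, 371, 341, 338
The 2 values of 533 occupy positions 1–2 → each gets rank 1.
The 2 values of 518 occupy positions 3–4 → each gets rank 3.
Sample 2 values → pooled ranks: 533→1, 518→3, 341→8, 338→9
Mean rank = (1 + 3 + 8 + 9) / 4 = 5.25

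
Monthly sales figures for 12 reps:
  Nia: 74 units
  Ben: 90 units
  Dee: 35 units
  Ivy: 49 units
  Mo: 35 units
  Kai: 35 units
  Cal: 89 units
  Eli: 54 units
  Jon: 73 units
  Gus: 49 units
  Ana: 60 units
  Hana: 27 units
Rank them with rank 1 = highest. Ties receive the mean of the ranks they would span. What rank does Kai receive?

10

Sorted (descending): 90, 89, 74, 73, 60, 54, 49, 49, 35, 35, 35, 27
The 2 values of 49 occupy positions 7–8 → average rank (7+8)/2 = 7.5.
The 3 values of 35 occupy positions 9–11 → average rank 10.
Kai has value 35 units → rank 10.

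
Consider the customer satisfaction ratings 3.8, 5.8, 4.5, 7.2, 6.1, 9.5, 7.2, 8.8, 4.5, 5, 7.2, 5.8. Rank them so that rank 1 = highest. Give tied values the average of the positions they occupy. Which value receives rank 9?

5

Sorted (descending): 9.5, 8.8, 7.2, 7.2, 7.2, 6.1, 5.8, 5.8, 5, 4.5, 4.5, 3.8
The 3 values of 7.2 occupy positions 3–5 → average rank 4.
The 2 values of 5.8 occupy positions 7–8 → average rank (7+8)/2 = 7.5.
The 2 values of 4.5 occupy positions 10–11 → average rank (10+11)/2 = 10.5.
Rank 9 → value 5.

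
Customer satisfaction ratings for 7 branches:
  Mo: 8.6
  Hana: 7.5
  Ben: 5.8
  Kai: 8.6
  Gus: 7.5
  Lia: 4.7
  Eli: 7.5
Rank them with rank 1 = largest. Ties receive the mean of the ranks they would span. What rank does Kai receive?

Sorted (descending): 8.6, 8.6, 7.5, 7.5, 7.5, 5.8, 4.7
The 2 values of 8.6 occupy positions 1–2 → average rank (1+2)/2 = 1.5.
The 3 values of 7.5 occupy positions 3–5 → average rank 4.
Kai has value 8.6 → rank 1.5.

1.5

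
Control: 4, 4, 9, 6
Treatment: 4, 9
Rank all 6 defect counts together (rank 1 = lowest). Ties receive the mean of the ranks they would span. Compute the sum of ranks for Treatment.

Sorted (ascending): 4, 4, 4, 6, 9, 9
The 3 values of 4 occupy positions 1–3 → average rank 2.
The 2 values of 9 occupy positions 5–6 → average rank (5+6)/2 = 5.5.
Treatment values → pooled ranks: 4→2, 9→5.5
Rank sum = 2 + 5.5 = 7.5

7.5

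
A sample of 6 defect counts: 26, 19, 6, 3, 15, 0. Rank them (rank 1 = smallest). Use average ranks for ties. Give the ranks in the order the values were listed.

Sorted (ascending): 0, 3, 6, 15, 19, 26
No ties — each value takes its position as its rank.

6, 5, 3, 2, 4, 1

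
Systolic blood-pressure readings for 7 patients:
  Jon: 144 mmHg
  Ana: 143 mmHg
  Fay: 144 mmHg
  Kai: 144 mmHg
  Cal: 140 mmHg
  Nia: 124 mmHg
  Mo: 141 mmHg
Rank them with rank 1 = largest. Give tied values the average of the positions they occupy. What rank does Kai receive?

Sorted (descending): 144, 144, 144, 143, 141, 140, 124
The 3 values of 144 occupy positions 1–3 → average rank 2.
Kai has value 144 mmHg → rank 2.

2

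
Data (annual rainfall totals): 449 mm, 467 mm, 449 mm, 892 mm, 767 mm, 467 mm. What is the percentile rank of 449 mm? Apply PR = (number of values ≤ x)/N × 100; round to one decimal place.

N = 6.
Strictly below 449: 0. Equal to 449: 2.
PR = 2/6 × 100 = 33.3

33.3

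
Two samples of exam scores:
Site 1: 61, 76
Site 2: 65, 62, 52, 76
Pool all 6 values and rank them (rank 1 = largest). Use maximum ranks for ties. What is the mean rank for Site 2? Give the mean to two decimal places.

Sorted (descending): 76, 76, 65, 62, 61, 52
The 2 values of 76 occupy positions 1–2 → each gets rank 2.
Site 2 values → pooled ranks: 65→3, 62→4, 52→6, 76→2
Mean rank = (3 + 4 + 6 + 2) / 4 = 3.75

3.75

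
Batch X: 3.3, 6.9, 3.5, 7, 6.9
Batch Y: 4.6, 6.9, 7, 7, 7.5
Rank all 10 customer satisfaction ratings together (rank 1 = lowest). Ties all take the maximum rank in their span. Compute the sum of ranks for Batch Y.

37

Sorted (ascending): 3.3, 3.5, 4.6, 6.9, 6.9, 6.9, 7, 7, 7, 7.5
The 3 values of 6.9 occupy positions 4–6 → each gets rank 6.
The 3 values of 7 occupy positions 7–9 → each gets rank 9.
Batch Y values → pooled ranks: 4.6→3, 6.9→6, 7→9, 7→9, 7.5→10
Rank sum = 3 + 6 + 9 + 9 + 10 = 37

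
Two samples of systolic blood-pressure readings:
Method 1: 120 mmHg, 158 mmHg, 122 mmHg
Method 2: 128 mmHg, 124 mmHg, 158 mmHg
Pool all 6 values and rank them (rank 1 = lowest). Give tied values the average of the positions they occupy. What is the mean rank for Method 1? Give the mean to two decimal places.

2.83

Sorted (ascending): 120, 122, 124, 128, 158, 158
The 2 values of 158 occupy positions 5–6 → average rank (5+6)/2 = 5.5.
Method 1 values → pooled ranks: 120→1, 158→5.5, 122→2
Mean rank = (1 + 5.5 + 2) / 3 = 2.83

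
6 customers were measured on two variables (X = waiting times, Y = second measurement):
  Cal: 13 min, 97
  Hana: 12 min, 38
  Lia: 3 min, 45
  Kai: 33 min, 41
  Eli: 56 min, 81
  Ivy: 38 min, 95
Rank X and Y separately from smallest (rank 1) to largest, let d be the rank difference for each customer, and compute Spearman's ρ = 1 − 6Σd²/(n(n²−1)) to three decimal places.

Ranks of variable 1: 3, 2, 1, 4, 6, 5
Ranks of variable 2: 6, 1, 3, 2, 4, 5
d = r₁ − r₂: -3, 1, -2, 2, 2, 0
d²: 9, 1, 4, 4, 4, 0; Σd² = 22
ρ = 1 − 6·22/(6·35) = 1 − 132/210 = 0.371

0.371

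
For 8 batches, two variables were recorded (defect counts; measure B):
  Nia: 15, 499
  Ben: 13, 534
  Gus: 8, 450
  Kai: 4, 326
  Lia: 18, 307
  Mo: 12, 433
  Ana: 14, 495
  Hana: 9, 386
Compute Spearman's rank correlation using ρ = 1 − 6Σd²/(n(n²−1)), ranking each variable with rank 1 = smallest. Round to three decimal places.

0.190

Ranks of variable 1: 7, 5, 2, 1, 8, 4, 6, 3
Ranks of variable 2: 7, 8, 5, 2, 1, 4, 6, 3
d = r₁ − r₂: 0, -3, -3, -1, 7, 0, 0, 0
d²: 0, 9, 9, 1, 49, 0, 0, 0; Σd² = 68
ρ = 1 − 6·68/(8·63) = 1 − 408/504 = 0.190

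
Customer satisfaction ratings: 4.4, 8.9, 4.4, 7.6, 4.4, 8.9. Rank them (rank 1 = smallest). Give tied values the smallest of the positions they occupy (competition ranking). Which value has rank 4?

7.6

Sorted (ascending): 4.4, 4.4, 4.4, 7.6, 8.9, 8.9
The 3 values of 4.4 occupy positions 1–3 → each gets rank 1.
The 2 values of 8.9 occupy positions 5–6 → each gets rank 5.
Rank 4 → value 7.6.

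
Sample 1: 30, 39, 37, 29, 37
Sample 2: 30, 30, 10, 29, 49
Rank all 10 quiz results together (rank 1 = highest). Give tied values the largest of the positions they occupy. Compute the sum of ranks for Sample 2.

Sorted (descending): 49, 39, 37, 37, 30, 30, 30, 29, 29, 10
The 2 values of 37 occupy positions 3–4 → each gets rank 4.
The 3 values of 30 occupy positions 5–7 → each gets rank 7.
The 2 values of 29 occupy positions 8–9 → each gets rank 9.
Sample 2 values → pooled ranks: 30→7, 30→7, 10→10, 29→9, 49→1
Rank sum = 7 + 7 + 10 + 9 + 1 = 34

34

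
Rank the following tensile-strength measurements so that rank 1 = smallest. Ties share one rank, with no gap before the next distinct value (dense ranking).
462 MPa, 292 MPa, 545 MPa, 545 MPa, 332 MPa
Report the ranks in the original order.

3, 1, 4, 4, 2

Sorted (ascending): 292, 332, 462, 545, 545
The 2 values of 545 share dense rank 4.
Remaining distinct values take the next consecutive integers.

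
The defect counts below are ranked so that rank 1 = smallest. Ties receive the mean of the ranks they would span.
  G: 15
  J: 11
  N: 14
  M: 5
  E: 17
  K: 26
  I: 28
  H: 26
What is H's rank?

6.5

Sorted (ascending): 5, 11, 14, 15, 17, 26, 26, 28
The 2 values of 26 occupy positions 6–7 → average rank (6+7)/2 = 6.5.
H has value 26 → rank 6.5.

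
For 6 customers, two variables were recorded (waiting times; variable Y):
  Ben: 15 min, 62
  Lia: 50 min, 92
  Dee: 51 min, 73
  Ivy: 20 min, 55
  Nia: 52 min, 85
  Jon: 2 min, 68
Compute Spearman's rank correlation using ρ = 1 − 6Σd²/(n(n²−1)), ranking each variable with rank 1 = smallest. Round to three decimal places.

0.600

Ranks of variable 1: 2, 4, 5, 3, 6, 1
Ranks of variable 2: 2, 6, 4, 1, 5, 3
d = r₁ − r₂: 0, -2, 1, 2, 1, -2
d²: 0, 4, 1, 4, 1, 4; Σd² = 14
ρ = 1 − 6·14/(6·35) = 1 − 84/210 = 0.600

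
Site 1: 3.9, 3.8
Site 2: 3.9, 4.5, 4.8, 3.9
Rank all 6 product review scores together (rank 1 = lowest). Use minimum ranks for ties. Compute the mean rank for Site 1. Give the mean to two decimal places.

Sorted (ascending): 3.8, 3.9, 3.9, 3.9, 4.5, 4.8
The 3 values of 3.9 occupy positions 2–4 → each gets rank 2.
Site 1 values → pooled ranks: 3.9→2, 3.8→1
Mean rank = (2 + 1) / 2 = 1.50

1.50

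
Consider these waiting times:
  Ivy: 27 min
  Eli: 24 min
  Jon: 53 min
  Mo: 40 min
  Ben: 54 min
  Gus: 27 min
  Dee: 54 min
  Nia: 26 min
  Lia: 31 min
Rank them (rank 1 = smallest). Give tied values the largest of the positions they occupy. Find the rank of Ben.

Sorted (ascending): 24, 26, 27, 27, 31, 40, 53, 54, 54
The 2 values of 27 occupy positions 3–4 → each gets rank 4.
The 2 values of 54 occupy positions 8–9 → each gets rank 9.
Ben has value 54 min → rank 9.

9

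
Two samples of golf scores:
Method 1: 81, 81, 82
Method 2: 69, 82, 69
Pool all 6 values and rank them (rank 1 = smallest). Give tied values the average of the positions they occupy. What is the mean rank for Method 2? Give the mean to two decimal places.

Sorted (ascending): 69, 69, 81, 81, 82, 82
The 2 values of 69 occupy positions 1–2 → average rank (1+2)/2 = 1.5.
The 2 values of 81 occupy positions 3–4 → average rank (3+4)/2 = 3.5.
The 2 values of 82 occupy positions 5–6 → average rank (5+6)/2 = 5.5.
Method 2 values → pooled ranks: 69→1.5, 82→5.5, 69→1.5
Mean rank = (1.5 + 5.5 + 1.5) / 3 = 2.83

2.83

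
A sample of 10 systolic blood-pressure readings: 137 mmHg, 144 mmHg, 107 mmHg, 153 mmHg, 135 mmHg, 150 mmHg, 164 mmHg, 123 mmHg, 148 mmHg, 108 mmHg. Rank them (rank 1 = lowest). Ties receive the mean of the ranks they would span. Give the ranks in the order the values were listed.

Sorted (ascending): 107, 108, 123, 135, 137, 144, 148, 150, 153, 164
No ties — each value takes its position as its rank.

5, 6, 1, 9, 4, 8, 10, 3, 7, 2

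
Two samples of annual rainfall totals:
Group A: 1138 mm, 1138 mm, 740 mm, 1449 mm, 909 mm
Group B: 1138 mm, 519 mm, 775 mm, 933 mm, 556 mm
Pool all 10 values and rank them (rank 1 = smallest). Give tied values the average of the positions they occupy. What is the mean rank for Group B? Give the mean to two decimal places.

4.20

Sorted (ascending): 519, 556, 740, 775, 909, 933, 1138, 1138, 1138, 1449
The 3 values of 1138 occupy positions 7–9 → average rank 8.
Group B values → pooled ranks: 1138→8, 519→1, 775→4, 933→6, 556→2
Mean rank = (8 + 1 + 4 + 6 + 2) / 5 = 4.20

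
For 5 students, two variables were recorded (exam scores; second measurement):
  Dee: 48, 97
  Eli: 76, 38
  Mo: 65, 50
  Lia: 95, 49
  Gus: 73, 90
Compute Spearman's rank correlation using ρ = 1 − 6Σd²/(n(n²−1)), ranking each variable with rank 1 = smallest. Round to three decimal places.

-0.800

Ranks of variable 1: 1, 4, 2, 5, 3
Ranks of variable 2: 5, 1, 3, 2, 4
d = r₁ − r₂: -4, 3, -1, 3, -1
d²: 16, 9, 1, 9, 1; Σd² = 36
ρ = 1 − 6·36/(5·24) = 1 − 216/120 = -0.800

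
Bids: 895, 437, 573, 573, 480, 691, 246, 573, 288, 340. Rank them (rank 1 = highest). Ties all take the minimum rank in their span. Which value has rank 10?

Sorted (descending): 895, 691, 573, 573, 573, 480, 437, 340, 288, 246
The 3 values of 573 occupy positions 3–5 → each gets rank 3.
Rank 10 → value 246.

246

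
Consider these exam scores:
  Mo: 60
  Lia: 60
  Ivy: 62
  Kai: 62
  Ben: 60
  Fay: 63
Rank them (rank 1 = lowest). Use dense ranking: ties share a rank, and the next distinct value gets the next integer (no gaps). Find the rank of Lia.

1

Sorted (ascending): 60, 60, 60, 62, 62, 63
The 3 values of 60 share dense rank 1.
The 2 values of 62 share dense rank 2.
Remaining distinct values take the next consecutive integers.
Lia has value 60 → rank 1.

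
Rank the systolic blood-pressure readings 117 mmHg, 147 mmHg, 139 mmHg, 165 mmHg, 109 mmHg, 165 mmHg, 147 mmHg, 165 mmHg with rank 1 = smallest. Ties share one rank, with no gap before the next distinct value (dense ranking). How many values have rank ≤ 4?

5

Sorted (ascending): 109, 117, 139, 147, 147, 165, 165, 165
The 2 values of 147 share dense rank 4.
The 3 values of 165 share dense rank 5.
Remaining distinct values take the next consecutive integers.
Ranks ≤ 4: {1, 2, 3, 4, 4} → 5 values.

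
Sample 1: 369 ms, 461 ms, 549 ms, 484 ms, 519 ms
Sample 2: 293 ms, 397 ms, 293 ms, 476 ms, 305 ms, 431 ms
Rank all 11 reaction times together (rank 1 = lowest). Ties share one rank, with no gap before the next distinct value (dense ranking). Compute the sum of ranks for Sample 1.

Sorted (ascending): 293, 293, 305, 369, 397, 431, 461, 476, 484, 519, 549
The 2 values of 293 share dense rank 1.
Remaining distinct values take the next consecutive integers.
Sample 1 values → pooled ranks: 369→3, 461→6, 549→10, 484→8, 519→9
Rank sum = 3 + 6 + 10 + 8 + 9 = 36

36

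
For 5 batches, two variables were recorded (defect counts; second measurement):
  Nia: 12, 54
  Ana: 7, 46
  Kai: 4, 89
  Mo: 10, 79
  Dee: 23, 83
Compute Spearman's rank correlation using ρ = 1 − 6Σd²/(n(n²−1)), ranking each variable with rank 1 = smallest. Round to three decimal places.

-0.100

Ranks of variable 1: 4, 2, 1, 3, 5
Ranks of variable 2: 2, 1, 5, 3, 4
d = r₁ − r₂: 2, 1, -4, 0, 1
d²: 4, 1, 16, 0, 1; Σd² = 22
ρ = 1 − 6·22/(5·24) = 1 − 132/120 = -0.100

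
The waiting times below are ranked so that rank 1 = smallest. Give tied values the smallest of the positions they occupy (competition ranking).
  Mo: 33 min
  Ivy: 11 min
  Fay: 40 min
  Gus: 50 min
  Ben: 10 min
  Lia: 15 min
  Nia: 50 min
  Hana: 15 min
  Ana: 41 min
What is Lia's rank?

Sorted (ascending): 10, 11, 15, 15, 33, 40, 41, 50, 50
The 2 values of 15 occupy positions 3–4 → each gets rank 3.
The 2 values of 50 occupy positions 8–9 → each gets rank 8.
Lia has value 15 min → rank 3.

3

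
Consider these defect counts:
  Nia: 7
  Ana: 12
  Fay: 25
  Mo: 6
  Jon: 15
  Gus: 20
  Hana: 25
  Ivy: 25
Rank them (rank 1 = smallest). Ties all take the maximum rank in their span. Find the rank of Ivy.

Sorted (ascending): 6, 7, 12, 15, 20, 25, 25, 25
The 3 values of 25 occupy positions 6–8 → each gets rank 8.
Ivy has value 25 → rank 8.

8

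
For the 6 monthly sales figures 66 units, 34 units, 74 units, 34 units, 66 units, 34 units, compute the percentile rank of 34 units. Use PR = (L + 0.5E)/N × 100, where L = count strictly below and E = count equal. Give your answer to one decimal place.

25.0

N = 6.
Strictly below 34: 0. Equal to 34: 3.
PR = (0 + 0.5·3)/6 × 100 = 25.0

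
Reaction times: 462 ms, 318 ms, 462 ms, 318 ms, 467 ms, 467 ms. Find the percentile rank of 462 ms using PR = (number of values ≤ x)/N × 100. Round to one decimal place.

N = 6.
Strictly below 462: 2. Equal to 462: 2.
PR = 4/6 × 100 = 66.7

66.7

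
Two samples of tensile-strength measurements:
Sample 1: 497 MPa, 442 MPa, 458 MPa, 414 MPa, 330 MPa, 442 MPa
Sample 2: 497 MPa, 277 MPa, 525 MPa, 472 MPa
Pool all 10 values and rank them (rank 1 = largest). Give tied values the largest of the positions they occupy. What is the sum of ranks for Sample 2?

Sorted (descending): 525, 497, 497, 472, 458, 442, 442, 414, 330, 277
The 2 values of 497 occupy positions 2–3 → each gets rank 3.
The 2 values of 442 occupy positions 6–7 → each gets rank 7.
Sample 2 values → pooled ranks: 497→3, 277→10, 525→1, 472→4
Rank sum = 3 + 10 + 1 + 4 = 18

18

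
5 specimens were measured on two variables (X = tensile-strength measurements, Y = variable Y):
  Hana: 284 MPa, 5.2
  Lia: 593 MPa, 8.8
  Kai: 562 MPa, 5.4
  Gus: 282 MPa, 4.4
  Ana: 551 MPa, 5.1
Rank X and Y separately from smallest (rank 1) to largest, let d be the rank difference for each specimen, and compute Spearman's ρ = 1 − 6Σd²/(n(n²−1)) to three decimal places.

0.900

Ranks of variable 1: 2, 5, 4, 1, 3
Ranks of variable 2: 3, 5, 4, 1, 2
d = r₁ − r₂: -1, 0, 0, 0, 1
d²: 1, 0, 0, 0, 1; Σd² = 2
ρ = 1 − 6·2/(5·24) = 1 − 12/120 = 0.900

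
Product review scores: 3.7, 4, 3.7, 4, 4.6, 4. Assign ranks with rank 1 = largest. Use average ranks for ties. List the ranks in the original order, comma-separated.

5.5, 3, 5.5, 3, 1, 3

Sorted (descending): 4.6, 4, 4, 4, 3.7, 3.7
The 3 values of 4 occupy positions 2–4 → average rank 3.
The 2 values of 3.7 occupy positions 5–6 → average rank (5+6)/2 = 5.5.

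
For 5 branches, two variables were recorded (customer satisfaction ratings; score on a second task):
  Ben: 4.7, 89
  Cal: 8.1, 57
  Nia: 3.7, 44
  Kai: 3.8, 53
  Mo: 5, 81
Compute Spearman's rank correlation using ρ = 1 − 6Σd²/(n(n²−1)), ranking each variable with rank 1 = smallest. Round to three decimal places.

Ranks of variable 1: 3, 5, 1, 2, 4
Ranks of variable 2: 5, 3, 1, 2, 4
d = r₁ − r₂: -2, 2, 0, 0, 0
d²: 4, 4, 0, 0, 0; Σd² = 8
ρ = 1 − 6·8/(5·24) = 1 − 48/120 = 0.600

0.600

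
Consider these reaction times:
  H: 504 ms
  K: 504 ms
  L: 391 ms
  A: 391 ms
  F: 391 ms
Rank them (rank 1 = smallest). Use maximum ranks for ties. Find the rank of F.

Sorted (ascending): 391, 391, 391, 504, 504
The 3 values of 391 occupy positions 1–3 → each gets rank 3.
The 2 values of 504 occupy positions 4–5 → each gets rank 5.
F has value 391 ms → rank 3.

3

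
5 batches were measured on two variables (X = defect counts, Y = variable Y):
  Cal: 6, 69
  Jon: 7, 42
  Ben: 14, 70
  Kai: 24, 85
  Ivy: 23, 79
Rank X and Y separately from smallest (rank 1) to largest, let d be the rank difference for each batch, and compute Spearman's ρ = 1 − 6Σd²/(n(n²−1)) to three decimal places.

0.900

Ranks of variable 1: 1, 2, 3, 5, 4
Ranks of variable 2: 2, 1, 3, 5, 4
d = r₁ − r₂: -1, 1, 0, 0, 0
d²: 1, 1, 0, 0, 0; Σd² = 2
ρ = 1 − 6·2/(5·24) = 1 − 12/120 = 0.900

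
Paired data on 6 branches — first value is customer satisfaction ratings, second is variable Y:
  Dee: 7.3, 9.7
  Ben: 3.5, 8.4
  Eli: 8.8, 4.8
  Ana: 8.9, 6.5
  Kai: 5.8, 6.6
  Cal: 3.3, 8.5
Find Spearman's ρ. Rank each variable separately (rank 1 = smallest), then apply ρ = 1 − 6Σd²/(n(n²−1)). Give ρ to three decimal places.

-0.600

Ranks of variable 1: 4, 2, 5, 6, 3, 1
Ranks of variable 2: 6, 4, 1, 2, 3, 5
d = r₁ − r₂: -2, -2, 4, 4, 0, -4
d²: 4, 4, 16, 16, 0, 16; Σd² = 56
ρ = 1 − 6·56/(6·35) = 1 − 336/210 = -0.600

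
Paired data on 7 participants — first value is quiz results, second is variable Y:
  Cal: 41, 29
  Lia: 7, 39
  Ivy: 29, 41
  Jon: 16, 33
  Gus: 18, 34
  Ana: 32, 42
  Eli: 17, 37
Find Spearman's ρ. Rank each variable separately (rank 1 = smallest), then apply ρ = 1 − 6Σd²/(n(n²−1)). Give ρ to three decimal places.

Ranks of variable 1: 7, 1, 5, 2, 4, 6, 3
Ranks of variable 2: 1, 5, 6, 2, 3, 7, 4
d = r₁ − r₂: 6, -4, -1, 0, 1, -1, -1
d²: 36, 16, 1, 0, 1, 1, 1; Σd² = 56
ρ = 1 − 6·56/(7·48) = 1 − 336/336 = 0.000

0.000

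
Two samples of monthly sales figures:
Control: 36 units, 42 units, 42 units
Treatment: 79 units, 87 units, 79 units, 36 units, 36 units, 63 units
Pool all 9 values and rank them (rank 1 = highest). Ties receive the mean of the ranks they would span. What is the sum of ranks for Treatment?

26

Sorted (descending): 87, 79, 79, 63, 42, 42, 36, 36, 36
The 2 values of 79 occupy positions 2–3 → average rank (2+3)/2 = 2.5.
The 2 values of 42 occupy positions 5–6 → average rank (5+6)/2 = 5.5.
The 3 values of 36 occupy positions 7–9 → average rank 8.
Treatment values → pooled ranks: 79→2.5, 87→1, 79→2.5, 36→8, 36→8, 63→4
Rank sum = 2.5 + 1 + 2.5 + 8 + 8 + 4 = 26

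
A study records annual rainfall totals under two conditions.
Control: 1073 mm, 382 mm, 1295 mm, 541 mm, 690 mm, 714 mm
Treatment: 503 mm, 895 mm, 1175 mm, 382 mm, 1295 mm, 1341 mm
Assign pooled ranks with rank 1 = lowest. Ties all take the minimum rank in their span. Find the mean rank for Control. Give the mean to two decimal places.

5.67

Sorted (ascending): 382, 382, 503, 541, 690, 714, 895, 1073, 1175, 1295, 1295, 1341
The 2 values of 382 occupy positions 1–2 → each gets rank 1.
The 2 values of 1295 occupy positions 10–11 → each gets rank 10.
Control values → pooled ranks: 1073→8, 382→1, 1295→10, 541→4, 690→5, 714→6
Mean rank = (8 + 1 + 10 + 4 + 5 + 6) / 6 = 5.67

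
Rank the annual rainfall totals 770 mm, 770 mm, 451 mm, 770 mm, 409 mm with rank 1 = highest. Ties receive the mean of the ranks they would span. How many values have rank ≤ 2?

3

Sorted (descending): 770, 770, 770, 451, 409
The 3 values of 770 occupy positions 1–3 → average rank 2.
Ranks ≤ 2: {2, 2, 2} → 3 values.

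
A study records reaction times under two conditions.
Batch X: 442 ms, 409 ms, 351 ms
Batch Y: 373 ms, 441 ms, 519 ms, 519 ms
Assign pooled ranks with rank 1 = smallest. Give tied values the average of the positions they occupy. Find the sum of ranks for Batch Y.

Sorted (ascending): 351, 373, 409, 441, 442, 519, 519
The 2 values of 519 occupy positions 6–7 → average rank (6+7)/2 = 6.5.
Batch Y values → pooled ranks: 373→2, 441→4, 519→6.5, 519→6.5
Rank sum = 2 + 4 + 6.5 + 6.5 = 19

19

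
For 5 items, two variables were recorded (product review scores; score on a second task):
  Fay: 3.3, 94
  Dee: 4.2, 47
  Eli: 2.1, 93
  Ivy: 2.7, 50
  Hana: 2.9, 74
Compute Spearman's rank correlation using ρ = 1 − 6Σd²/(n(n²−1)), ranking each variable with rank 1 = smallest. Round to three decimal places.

-0.300

Ranks of variable 1: 4, 5, 1, 2, 3
Ranks of variable 2: 5, 1, 4, 2, 3
d = r₁ − r₂: -1, 4, -3, 0, 0
d²: 1, 16, 9, 0, 0; Σd² = 26
ρ = 1 − 6·26/(5·24) = 1 − 156/120 = -0.300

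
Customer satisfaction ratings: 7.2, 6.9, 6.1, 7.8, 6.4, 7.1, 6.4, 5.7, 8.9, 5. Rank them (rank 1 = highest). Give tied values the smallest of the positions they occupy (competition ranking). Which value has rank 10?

5

Sorted (descending): 8.9, 7.8, 7.2, 7.1, 6.9, 6.4, 6.4, 6.1, 5.7, 5
The 2 values of 6.4 occupy positions 6–7 → each gets rank 6.
Rank 10 → value 5.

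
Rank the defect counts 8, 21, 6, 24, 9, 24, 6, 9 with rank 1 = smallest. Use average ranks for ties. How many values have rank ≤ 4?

3

Sorted (ascending): 6, 6, 8, 9, 9, 21, 24, 24
The 2 values of 6 occupy positions 1–2 → average rank (1+2)/2 = 1.5.
The 2 values of 9 occupy positions 4–5 → average rank (4+5)/2 = 4.5.
The 2 values of 24 occupy positions 7–8 → average rank (7+8)/2 = 7.5.
Ranks ≤ 4: {1.5, 1.5, 3} → 3 values.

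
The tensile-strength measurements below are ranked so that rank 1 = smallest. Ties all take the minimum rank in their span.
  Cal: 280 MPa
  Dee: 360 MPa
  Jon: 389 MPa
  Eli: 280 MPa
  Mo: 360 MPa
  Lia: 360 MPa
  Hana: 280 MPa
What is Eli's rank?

Sorted (ascending): 280, 280, 280, 360, 360, 360, 389
The 3 values of 280 occupy positions 1–3 → each gets rank 1.
The 3 values of 360 occupy positions 4–6 → each gets rank 4.
Eli has value 280 MPa → rank 1.

1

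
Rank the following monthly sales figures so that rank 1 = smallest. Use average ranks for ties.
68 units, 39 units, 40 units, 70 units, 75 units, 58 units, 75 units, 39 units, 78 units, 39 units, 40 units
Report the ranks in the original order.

7, 2, 4.5, 8, 9.5, 6, 9.5, 2, 11, 2, 4.5

Sorted (ascending): 39, 39, 39, 40, 40, 58, 68, 70, 75, 75, 78
The 3 values of 39 occupy positions 1–3 → average rank 2.
The 2 values of 40 occupy positions 4–5 → average rank (4+5)/2 = 4.5.
The 2 values of 75 occupy positions 9–10 → average rank (9+10)/2 = 9.5.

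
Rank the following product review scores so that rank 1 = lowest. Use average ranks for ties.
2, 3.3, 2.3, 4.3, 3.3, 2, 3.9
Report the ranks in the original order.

1.5, 4.5, 3, 7, 4.5, 1.5, 6

Sorted (ascending): 2, 2, 2.3, 3.3, 3.3, 3.9, 4.3
The 2 values of 2 occupy positions 1–2 → average rank (1+2)/2 = 1.5.
The 2 values of 3.3 occupy positions 4–5 → average rank (4+5)/2 = 4.5.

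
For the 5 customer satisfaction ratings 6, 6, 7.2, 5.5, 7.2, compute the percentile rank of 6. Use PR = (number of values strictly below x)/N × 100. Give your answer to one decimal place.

20.0

N = 5.
Strictly below 6: 1. Equal to 6: 2.
PR = 1/5 × 100 = 20.0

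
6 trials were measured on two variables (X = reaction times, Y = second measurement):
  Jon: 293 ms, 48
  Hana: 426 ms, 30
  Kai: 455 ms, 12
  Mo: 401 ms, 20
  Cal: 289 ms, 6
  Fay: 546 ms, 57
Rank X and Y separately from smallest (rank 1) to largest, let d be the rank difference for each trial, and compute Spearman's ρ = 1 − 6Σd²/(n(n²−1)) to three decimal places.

0.486

Ranks of variable 1: 2, 4, 5, 3, 1, 6
Ranks of variable 2: 5, 4, 2, 3, 1, 6
d = r₁ − r₂: -3, 0, 3, 0, 0, 0
d²: 9, 0, 9, 0, 0, 0; Σd² = 18
ρ = 1 − 6·18/(6·35) = 1 − 108/210 = 0.486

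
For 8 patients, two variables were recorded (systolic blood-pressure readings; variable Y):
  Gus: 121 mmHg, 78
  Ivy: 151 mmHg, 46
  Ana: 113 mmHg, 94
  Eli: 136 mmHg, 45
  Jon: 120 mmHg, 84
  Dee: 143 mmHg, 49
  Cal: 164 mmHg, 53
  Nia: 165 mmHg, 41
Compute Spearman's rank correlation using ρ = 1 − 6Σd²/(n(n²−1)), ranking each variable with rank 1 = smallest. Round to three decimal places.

Ranks of variable 1: 3, 6, 1, 4, 2, 5, 7, 8
Ranks of variable 2: 6, 3, 8, 2, 7, 4, 5, 1
d = r₁ − r₂: -3, 3, -7, 2, -5, 1, 2, 7
d²: 9, 9, 49, 4, 25, 1, 4, 49; Σd² = 150
ρ = 1 − 6·150/(8·63) = 1 − 900/504 = -0.786

-0.786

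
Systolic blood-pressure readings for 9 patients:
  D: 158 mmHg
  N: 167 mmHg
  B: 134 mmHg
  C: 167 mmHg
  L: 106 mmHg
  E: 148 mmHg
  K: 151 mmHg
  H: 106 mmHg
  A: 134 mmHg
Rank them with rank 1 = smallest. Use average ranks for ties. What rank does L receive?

1.5

Sorted (ascending): 106, 106, 134, 134, 148, 151, 158, 167, 167
The 2 values of 106 occupy positions 1–2 → average rank (1+2)/2 = 1.5.
The 2 values of 134 occupy positions 3–4 → average rank (3+4)/2 = 3.5.
The 2 values of 167 occupy positions 8–9 → average rank (8+9)/2 = 8.5.
L has value 106 mmHg → rank 1.5.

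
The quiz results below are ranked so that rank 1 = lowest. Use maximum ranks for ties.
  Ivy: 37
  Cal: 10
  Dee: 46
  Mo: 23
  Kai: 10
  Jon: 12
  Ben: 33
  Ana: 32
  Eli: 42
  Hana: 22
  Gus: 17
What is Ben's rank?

8

Sorted (ascending): 10, 10, 12, 17, 22, 23, 32, 33, 37, 42, 46
The 2 values of 10 occupy positions 1–2 → each gets rank 2.
Ben has value 33 → rank 8.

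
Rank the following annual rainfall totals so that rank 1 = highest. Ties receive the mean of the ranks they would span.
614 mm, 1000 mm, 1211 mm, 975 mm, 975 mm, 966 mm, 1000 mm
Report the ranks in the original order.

7, 2.5, 1, 4.5, 4.5, 6, 2.5

Sorted (descending): 1211, 1000, 1000, 975, 975, 966, 614
The 2 values of 1000 occupy positions 2–3 → average rank (2+3)/2 = 2.5.
The 2 values of 975 occupy positions 4–5 → average rank (4+5)/2 = 4.5.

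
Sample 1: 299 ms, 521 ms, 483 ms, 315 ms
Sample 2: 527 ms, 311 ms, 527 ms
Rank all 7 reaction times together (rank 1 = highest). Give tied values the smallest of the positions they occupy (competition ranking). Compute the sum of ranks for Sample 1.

Sorted (descending): 527, 527, 521, 483, 315, 311, 299
The 2 values of 527 occupy positions 1–2 → each gets rank 1.
Sample 1 values → pooled ranks: 299→7, 521→3, 483→4, 315→5
Rank sum = 7 + 3 + 4 + 5 = 19

19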